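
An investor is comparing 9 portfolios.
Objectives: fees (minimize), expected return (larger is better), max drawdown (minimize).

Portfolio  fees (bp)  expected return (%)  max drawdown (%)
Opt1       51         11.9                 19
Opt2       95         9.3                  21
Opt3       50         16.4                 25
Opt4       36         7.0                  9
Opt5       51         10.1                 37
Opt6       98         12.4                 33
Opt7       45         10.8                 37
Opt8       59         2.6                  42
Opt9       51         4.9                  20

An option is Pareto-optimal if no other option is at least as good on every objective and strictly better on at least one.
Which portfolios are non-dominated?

Opt1: not dominated.
Opt2: dominated by Opt1 (fees 51≤95, expected return 11.9≥9.3, max drawdown 19≤21).
Opt3: not dominated (best expected return).
Opt4: not dominated (best fees).
Opt5: dominated by Opt1 (fees 51≤51, expected return 11.9≥10.1, max drawdown 19≤37).
Opt6: dominated by Opt3 (fees 50≤98, expected return 16.4≥12.4, max drawdown 25≤33).
Opt7: not dominated.
Opt8: dominated by Opt1 (fees 51≤59, expected return 11.9≥2.6, max drawdown 19≤42).
Opt9: dominated by Opt1 (fees 51≤51, expected return 11.9≥4.9, max drawdown 19≤20).

Opt1, Opt3, Opt4, Opt7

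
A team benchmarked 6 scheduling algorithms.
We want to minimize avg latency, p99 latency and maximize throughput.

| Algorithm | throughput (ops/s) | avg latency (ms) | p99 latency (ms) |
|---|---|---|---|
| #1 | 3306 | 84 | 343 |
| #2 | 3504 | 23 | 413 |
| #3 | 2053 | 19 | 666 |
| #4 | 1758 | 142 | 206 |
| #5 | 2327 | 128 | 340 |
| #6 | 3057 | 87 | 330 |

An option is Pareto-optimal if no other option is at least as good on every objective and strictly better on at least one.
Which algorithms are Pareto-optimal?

#1: not dominated.
#2: not dominated (best throughput).
#3: not dominated (best avg latency).
#4: not dominated (best p99 latency).
#5: dominated by #6 (throughput 3057≥2327, avg latency 87≤128, p99 latency 330≤340).
#6: not dominated.

#1, #2, #3, #4, #6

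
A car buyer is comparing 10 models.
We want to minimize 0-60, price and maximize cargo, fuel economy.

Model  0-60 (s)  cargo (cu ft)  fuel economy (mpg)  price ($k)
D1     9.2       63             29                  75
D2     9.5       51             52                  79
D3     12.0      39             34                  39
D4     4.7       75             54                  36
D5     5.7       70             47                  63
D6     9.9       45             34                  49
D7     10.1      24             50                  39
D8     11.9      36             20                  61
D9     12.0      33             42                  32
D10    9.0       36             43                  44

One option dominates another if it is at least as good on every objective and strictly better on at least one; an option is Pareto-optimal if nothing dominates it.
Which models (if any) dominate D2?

D4

D4: 0-60 4.7≤9.5, cargo 75≥51, fuel economy 54≥52, price 36≤79 — dominates D2.
Others (D1, D3, D5, D6, D7, D8, D9, D10) are each worse than D2 on at least one objective.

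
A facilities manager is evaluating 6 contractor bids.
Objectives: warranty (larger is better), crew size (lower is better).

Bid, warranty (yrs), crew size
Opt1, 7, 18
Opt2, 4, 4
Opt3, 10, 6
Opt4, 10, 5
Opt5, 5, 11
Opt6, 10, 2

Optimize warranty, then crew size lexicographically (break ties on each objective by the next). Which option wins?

First maximize warranty: best is 10, kept {Opt3, Opt4, Opt6}.
Then minimize crew size: best is 2, kept {Opt6}.

Opt6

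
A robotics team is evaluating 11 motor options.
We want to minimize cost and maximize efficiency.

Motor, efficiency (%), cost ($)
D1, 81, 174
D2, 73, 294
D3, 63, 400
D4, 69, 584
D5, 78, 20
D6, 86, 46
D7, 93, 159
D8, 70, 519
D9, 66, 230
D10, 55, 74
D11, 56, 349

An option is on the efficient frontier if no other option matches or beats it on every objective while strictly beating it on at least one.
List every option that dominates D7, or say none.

D1: worse on efficiency (81 vs 93).
D2: worse on efficiency (73 vs 93).
D3: worse on efficiency (63 vs 93).
D4: worse on efficiency (69 vs 93).
D5: worse on efficiency (78 vs 93).
D6: worse on efficiency (86 vs 93).
D8: worse on efficiency (70 vs 93).
D9: worse on efficiency (66 vs 93).
D10: worse on efficiency (55 vs 93).
D11: worse on efficiency (56 vs 93).
No option dominates D7.

none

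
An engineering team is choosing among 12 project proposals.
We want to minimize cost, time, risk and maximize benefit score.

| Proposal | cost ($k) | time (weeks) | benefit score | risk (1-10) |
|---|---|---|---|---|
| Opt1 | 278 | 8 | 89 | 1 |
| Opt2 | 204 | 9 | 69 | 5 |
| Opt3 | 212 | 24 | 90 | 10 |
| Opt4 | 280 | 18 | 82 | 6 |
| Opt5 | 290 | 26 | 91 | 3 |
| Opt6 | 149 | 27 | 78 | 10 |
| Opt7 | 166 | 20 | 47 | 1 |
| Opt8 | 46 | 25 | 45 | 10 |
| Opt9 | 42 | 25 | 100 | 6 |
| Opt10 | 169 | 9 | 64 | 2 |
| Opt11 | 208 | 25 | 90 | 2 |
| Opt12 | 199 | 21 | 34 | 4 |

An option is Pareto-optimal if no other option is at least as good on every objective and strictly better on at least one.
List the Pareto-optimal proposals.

Opt1, Opt2, Opt3, Opt5, Opt7, Opt9, Opt10, Opt11

Opt1: not dominated (best time).
Opt2: not dominated.
Opt3: not dominated.
Opt4: dominated by Opt1 (cost 278≤280, time 8≤18, benefit score 89≥82, risk 1≤6).
Opt5: not dominated.
Opt6: dominated by Opt9 (cost 42≤149, time 25≤27, benefit score 100≥78, risk 6≤10).
Opt7: not dominated.
Opt8: dominated by Opt9 (cost 42≤46, time 25≤25, benefit score 100≥45, risk 6≤10).
Opt9: not dominated (best cost).
Opt10: not dominated.
Opt11: not dominated.
Opt12: dominated by Opt7 (cost 166≤199, time 20≤21, benefit score 47≥34, risk 1≤4).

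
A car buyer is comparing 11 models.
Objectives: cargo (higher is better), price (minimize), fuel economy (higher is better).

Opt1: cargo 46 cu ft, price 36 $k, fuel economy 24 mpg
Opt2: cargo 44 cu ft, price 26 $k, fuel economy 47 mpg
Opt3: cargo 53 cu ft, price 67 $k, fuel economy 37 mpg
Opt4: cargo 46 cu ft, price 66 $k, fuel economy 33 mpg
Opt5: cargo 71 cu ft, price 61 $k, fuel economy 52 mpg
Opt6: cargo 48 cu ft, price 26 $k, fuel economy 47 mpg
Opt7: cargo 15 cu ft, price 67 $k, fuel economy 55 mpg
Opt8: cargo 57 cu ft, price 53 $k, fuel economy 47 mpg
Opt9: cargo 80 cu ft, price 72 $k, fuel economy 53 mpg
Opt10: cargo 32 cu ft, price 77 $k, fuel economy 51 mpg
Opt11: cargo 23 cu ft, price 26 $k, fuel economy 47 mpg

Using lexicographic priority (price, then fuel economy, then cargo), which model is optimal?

Opt6

First minimize price: best is 26, kept {Opt2, Opt6, Opt11}.
Then maximize fuel economy: best is 47, kept {Opt2, Opt6, Opt11}.
Then maximize cargo: best is 48, kept {Opt6}.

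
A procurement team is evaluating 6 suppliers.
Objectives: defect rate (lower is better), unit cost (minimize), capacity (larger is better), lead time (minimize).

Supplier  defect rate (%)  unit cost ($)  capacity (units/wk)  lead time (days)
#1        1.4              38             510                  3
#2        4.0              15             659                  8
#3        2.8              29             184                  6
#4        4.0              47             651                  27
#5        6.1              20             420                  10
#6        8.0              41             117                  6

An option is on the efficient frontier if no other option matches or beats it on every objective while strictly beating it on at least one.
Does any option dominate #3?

#1: worse on unit cost (38 vs 29).
#2: worse on defect rate (4.0 vs 2.8).
#4: worse on defect rate (4.0 vs 2.8).
#5: worse on defect rate (6.1 vs 2.8).
#6: worse on defect rate (8.0 vs 2.8).
No option is at least as good as #3 on every objective and strictly better on one.

No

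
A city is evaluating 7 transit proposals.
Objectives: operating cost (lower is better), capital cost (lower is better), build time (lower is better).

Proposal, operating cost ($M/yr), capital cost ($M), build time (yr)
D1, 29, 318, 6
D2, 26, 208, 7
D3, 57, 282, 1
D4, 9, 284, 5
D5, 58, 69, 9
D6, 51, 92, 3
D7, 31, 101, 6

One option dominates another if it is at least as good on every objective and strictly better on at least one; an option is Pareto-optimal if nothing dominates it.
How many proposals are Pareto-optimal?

D1: dominated by D4 (operating cost 9≤29, capital cost 284≤318, build time 5≤6).
D2: not dominated.
D3: not dominated (best build time).
D4: not dominated (best operating cost).
D5: not dominated (best capital cost).
D6: not dominated.
D7: not dominated.
Pareto-optimal: D2, D3, D4, D5, D6, D7 → 6.

6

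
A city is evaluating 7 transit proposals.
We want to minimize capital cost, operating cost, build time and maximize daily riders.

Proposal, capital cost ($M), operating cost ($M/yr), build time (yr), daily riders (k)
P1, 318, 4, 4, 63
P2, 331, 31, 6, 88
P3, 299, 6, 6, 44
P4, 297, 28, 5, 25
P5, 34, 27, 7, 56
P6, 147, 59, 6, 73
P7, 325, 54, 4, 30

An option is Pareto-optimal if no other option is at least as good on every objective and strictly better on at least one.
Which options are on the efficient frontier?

P1, P2, P3, P4, P5, P6

P1: not dominated (best operating cost).
P2: not dominated (best daily riders).
P3: not dominated.
P4: not dominated.
P5: not dominated (best capital cost).
P6: not dominated.
P7: dominated by P1 (capital cost 318≤325, operating cost 4≤54, build time 4≤4, daily riders 63≥30).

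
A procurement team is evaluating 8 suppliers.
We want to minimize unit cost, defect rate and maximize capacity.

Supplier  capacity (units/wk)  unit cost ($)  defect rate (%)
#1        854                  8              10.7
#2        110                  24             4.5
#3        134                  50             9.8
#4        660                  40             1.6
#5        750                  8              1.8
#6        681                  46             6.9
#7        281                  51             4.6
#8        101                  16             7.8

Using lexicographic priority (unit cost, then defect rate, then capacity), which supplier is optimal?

First minimize unit cost: best is 8, kept {#1, #5}.
Then minimize defect rate: best is 1.8, kept {#5}.

#5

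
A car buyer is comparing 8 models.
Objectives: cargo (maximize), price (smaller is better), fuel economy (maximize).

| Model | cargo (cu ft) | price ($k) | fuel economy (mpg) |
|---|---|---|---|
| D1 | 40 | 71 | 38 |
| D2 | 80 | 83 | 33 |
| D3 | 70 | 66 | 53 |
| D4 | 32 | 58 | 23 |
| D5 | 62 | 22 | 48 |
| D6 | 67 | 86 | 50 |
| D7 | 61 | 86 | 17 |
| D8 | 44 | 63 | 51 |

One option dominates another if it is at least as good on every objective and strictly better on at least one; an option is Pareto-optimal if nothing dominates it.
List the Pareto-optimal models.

D2, D3, D5, D8

D1: dominated by D3 (cargo 70≥40, price 66≤71, fuel economy 53≥38).
D2: not dominated (best cargo).
D3: not dominated (best fuel economy).
D4: dominated by D5 (cargo 62≥32, price 22≤58, fuel economy 48≥23).
D5: not dominated (best price).
D6: dominated by D3 (cargo 70≥67, price 66≤86, fuel economy 53≥50).
D7: dominated by D2 (cargo 80≥61, price 83≤86, fuel economy 33≥17).
D8: not dominated.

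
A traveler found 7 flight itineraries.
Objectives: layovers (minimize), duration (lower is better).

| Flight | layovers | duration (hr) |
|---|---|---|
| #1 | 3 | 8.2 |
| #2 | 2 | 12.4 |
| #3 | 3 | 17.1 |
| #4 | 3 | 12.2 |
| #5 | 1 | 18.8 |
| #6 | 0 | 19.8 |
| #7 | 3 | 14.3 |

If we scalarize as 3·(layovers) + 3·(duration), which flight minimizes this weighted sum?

#1

#1: 3·3 + 3·8.2 = 33.6
#2: 3·2 + 3·12.4 = 43.2
#3: 3·3 + 3·17.1 = 60.3
#4: 3·3 + 3·12.2 = 45.6
#5: 3·1 + 3·18.8 = 59.4
#6: 3·0 + 3·19.8 = 59.4
#7: 3·3 + 3·14.3 = 51.9
Lowest: #1 at 33.6.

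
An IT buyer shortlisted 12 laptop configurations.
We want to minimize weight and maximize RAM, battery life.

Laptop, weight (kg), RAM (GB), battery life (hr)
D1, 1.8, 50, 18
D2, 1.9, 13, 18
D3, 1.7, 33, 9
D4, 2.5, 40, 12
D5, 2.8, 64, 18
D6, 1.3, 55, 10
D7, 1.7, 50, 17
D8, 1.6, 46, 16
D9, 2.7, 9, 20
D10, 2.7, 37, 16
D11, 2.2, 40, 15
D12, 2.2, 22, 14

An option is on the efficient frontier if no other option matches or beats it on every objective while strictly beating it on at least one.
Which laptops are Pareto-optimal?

D1: not dominated.
D2: dominated by D1 (weight 1.8≤1.9, RAM 50≥13, battery life 18≥18).
D3: dominated by D6 (weight 1.3≤1.7, RAM 55≥33, battery life 10≥9).
D4: dominated by D1 (weight 1.8≤2.5, RAM 50≥40, battery life 18≥12).
D5: not dominated (best RAM).
D6: not dominated (best weight).
D7: not dominated.
D8: not dominated.
D9: not dominated (best battery life).
D10: dominated by D1 (weight 1.8≤2.7, RAM 50≥37, battery life 18≥16).
D11: dominated by D1 (weight 1.8≤2.2, RAM 50≥40, battery life 18≥15).
D12: dominated by D1 (weight 1.8≤2.2, RAM 50≥22, battery life 18≥14).

D1, D5, D6, D7, D8, D9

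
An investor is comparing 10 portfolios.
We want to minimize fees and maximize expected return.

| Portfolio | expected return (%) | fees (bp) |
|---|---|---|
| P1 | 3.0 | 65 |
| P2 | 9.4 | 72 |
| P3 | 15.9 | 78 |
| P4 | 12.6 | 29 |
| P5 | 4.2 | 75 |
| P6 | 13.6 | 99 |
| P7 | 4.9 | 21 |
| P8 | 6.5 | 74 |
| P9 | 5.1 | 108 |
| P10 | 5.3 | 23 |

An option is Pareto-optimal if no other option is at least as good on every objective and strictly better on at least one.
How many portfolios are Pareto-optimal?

P1: dominated by P4 (expected return 12.6≥3.0, fees 29≤65).
P2: dominated by P4 (expected return 12.6≥9.4, fees 29≤72).
P3: not dominated (best expected return).
P4: not dominated.
P5: dominated by P2 (expected return 9.4≥4.2, fees 72≤75).
P6: dominated by P3 (expected return 15.9≥13.6, fees 78≤99).
P7: not dominated (best fees).
P8: dominated by P2 (expected return 9.4≥6.5, fees 72≤74).
P9: dominated by P2 (expected return 9.4≥5.1, fees 72≤108).
P10: not dominated.
Pareto-optimal: P3, P4, P7, P10 → 4.

4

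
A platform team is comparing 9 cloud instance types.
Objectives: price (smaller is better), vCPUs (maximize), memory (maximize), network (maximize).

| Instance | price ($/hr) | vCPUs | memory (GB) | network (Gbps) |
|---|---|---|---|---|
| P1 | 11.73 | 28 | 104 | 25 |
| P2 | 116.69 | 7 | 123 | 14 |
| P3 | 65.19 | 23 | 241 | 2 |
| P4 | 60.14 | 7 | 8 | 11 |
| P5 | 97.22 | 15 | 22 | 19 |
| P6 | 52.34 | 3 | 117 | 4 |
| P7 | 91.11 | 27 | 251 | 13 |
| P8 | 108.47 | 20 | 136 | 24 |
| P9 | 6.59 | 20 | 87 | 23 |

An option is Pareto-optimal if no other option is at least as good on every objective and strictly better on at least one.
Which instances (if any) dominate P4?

P1: price 11.73≤60.14, vCPUs 28≥7, memory 104≥8, network 25≥11 — dominates P4.
P9: price 6.59≤60.14, vCPUs 20≥7, memory 87≥8, network 23≥11 — dominates P4.
Others (P2, P3, P5, P6, P7, P8) are each worse than P4 on at least one objective.

P1, P9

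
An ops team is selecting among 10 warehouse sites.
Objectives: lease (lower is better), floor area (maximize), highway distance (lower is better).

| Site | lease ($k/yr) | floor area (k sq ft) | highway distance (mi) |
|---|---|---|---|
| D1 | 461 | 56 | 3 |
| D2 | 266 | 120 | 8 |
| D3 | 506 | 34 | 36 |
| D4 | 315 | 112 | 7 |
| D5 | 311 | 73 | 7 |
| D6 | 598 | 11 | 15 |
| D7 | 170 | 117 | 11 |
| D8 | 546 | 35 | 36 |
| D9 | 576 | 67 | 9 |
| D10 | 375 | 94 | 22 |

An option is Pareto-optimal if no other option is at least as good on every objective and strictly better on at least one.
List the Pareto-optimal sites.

D1, D2, D4, D5, D7

D1: not dominated (best highway distance).
D2: not dominated (best floor area).
D3: dominated by D1 (lease 461≤506, floor area 56≥34, highway distance 3≤36).
D4: not dominated.
D5: not dominated.
D6: dominated by D1 (lease 461≤598, floor area 56≥11, highway distance 3≤15).
D7: not dominated (best lease).
D8: dominated by D1 (lease 461≤546, floor area 56≥35, highway distance 3≤36).
D9: dominated by D2 (lease 266≤576, floor area 120≥67, highway distance 8≤9).
D10: dominated by D2 (lease 266≤375, floor area 120≥94, highway distance 8≤22).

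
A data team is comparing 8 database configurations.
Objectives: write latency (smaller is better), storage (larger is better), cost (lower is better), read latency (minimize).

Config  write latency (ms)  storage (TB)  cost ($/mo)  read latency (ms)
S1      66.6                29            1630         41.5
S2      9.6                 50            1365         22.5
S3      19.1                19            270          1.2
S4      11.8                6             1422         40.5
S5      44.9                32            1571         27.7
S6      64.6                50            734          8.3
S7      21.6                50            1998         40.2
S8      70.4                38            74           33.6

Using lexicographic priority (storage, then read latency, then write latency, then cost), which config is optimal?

First maximize storage: best is 50, kept {S2, S6, S7}.
Then minimize read latency: best is 8.3, kept {S6}.

S6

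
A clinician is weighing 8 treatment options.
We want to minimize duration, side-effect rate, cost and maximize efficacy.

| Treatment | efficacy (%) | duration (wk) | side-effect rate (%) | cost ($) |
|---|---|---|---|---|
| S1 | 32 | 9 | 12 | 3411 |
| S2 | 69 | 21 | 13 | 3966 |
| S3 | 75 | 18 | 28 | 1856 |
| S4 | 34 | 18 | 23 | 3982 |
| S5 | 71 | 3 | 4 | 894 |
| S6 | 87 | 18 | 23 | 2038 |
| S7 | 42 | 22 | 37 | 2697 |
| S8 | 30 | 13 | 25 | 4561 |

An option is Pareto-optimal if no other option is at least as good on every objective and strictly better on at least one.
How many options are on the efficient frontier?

3

S1: dominated by S5 (efficacy 71≥32, duration 3≤9, side-effect rate 4≤12, cost 894≤3411).
S2: dominated by S5 (efficacy 71≥69, duration 3≤21, side-effect rate 4≤13, cost 894≤3966).
S3: not dominated.
S4: dominated by S5 (efficacy 71≥34, duration 3≤18, side-effect rate 4≤23, cost 894≤3982).
S5: not dominated (best duration).
S6: not dominated (best efficacy).
S7: dominated by S3 (efficacy 75≥42, duration 18≤22, side-effect rate 28≤37, cost 1856≤2697).
S8: dominated by S1 (efficacy 32≥30, duration 9≤13, side-effect rate 12≤25, cost 3411≤4561).
Pareto-optimal: S3, S5, S6 → 3.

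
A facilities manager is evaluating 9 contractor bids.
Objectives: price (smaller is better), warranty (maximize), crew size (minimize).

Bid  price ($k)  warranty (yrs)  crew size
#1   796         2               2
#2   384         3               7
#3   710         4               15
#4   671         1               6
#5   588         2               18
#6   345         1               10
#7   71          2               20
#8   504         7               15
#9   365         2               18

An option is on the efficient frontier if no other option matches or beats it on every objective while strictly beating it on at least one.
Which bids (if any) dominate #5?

#2, #8, #9

#2: price 384≤588, warranty 3≥2, crew size 7≤18 — dominates #5.
#8: price 504≤588, warranty 7≥2, crew size 15≤18 — dominates #5.
#9: price 365≤588, warranty 2≥2, crew size 18≤18 — dominates #5.
Others (#1, #3, #4, #6, #7) are each worse than #5 on at least one objective.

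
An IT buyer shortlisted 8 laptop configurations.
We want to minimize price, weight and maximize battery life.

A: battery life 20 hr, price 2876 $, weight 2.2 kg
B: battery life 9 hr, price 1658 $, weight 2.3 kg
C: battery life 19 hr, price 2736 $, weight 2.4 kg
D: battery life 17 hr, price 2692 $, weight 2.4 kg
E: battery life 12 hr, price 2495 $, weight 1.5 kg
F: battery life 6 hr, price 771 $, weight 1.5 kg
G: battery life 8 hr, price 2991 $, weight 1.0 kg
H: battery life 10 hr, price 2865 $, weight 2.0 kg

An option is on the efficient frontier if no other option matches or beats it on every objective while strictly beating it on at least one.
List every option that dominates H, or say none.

E

E: battery life 12≥10, price 2495≤2865, weight 1.5≤2.0 — dominates H.
Others (A, B, C, D, F, G) are each worse than H on at least one objective.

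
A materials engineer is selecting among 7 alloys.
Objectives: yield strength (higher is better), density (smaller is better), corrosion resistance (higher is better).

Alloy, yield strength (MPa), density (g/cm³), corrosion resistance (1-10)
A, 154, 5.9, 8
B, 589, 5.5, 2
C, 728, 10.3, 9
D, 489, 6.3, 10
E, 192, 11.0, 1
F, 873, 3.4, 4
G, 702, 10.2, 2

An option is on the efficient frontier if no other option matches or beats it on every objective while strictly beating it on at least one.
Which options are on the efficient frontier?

A, C, D, F

A: not dominated.
B: dominated by F (yield strength 873≥589, density 3.4≤5.5, corrosion resistance 4≥2).
C: not dominated.
D: not dominated (best corrosion resistance).
E: dominated by B (yield strength 589≥192, density 5.5≤11.0, corrosion resistance 2≥1).
F: not dominated (best yield strength).
G: dominated by F (yield strength 873≥702, density 3.4≤10.2, corrosion resistance 4≥2).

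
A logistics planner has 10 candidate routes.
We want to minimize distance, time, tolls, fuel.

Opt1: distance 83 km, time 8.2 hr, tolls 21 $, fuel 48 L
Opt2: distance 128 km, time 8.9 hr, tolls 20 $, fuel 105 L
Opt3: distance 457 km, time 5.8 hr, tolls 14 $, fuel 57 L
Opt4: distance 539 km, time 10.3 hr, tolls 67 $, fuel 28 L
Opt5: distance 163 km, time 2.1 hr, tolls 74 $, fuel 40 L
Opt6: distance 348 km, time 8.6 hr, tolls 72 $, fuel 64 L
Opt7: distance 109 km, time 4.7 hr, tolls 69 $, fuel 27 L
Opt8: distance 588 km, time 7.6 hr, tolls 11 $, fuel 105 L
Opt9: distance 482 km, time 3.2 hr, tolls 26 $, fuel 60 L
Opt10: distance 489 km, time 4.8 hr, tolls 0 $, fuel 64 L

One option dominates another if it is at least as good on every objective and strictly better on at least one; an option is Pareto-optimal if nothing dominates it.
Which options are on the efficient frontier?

Opt1, Opt2, Opt3, Opt4, Opt5, Opt7, Opt9, Opt10

Opt1: not dominated (best distance).
Opt2: not dominated.
Opt3: not dominated.
Opt4: not dominated.
Opt5: not dominated (best time).
Opt6: dominated by Opt1 (distance 83≤348, time 8.2≤8.6, tolls 21≤72, fuel 48≤64).
Opt7: not dominated (best fuel).
Opt8: dominated by Opt10 (distance 489≤588, time 4.8≤7.6, tolls 0≤11, fuel 64≤105).
Opt9: not dominated.
Opt10: not dominated (best tolls).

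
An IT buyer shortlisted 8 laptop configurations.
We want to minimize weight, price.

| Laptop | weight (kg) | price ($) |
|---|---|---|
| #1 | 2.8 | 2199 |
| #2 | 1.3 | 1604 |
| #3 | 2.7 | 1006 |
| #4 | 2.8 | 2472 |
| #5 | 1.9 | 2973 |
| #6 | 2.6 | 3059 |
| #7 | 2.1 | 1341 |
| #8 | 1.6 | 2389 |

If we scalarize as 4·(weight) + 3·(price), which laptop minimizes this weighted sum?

#1: 4·2.8 + 3·2199 = 6608.2
#2: 4·1.3 + 3·1604 = 4817.2
#3: 4·2.7 + 3·1006 = 3028.8
#4: 4·2.8 + 3·2472 = 7427.2
#5: 4·1.9 + 3·2973 = 8926.6
#6: 4·2.6 + 3·3059 = 9187.4
#7: 4·2.1 + 3·1341 = 4031.4
#8: 4·1.6 + 3·2389 = 7173.4
Lowest: #3 at 3028.8.

#3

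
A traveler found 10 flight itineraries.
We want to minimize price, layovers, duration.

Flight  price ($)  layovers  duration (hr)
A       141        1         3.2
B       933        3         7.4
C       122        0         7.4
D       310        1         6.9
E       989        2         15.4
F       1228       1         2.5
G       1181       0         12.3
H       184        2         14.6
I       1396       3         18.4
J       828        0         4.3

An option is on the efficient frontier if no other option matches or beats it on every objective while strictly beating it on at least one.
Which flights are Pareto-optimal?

A: not dominated.
B: dominated by A (price 141≤933, layovers 1≤3, duration 3.2≤7.4).
C: not dominated (best price).
D: dominated by A (price 141≤310, layovers 1≤1, duration 3.2≤6.9).
E: dominated by A (price 141≤989, layovers 1≤2, duration 3.2≤15.4).
F: not dominated (best duration).
G: dominated by C (price 122≤1181, layovers 0≤0, duration 7.4≤12.3).
H: dominated by A (price 141≤184, layovers 1≤2, duration 3.2≤14.6).
I: dominated by A (price 141≤1396, layovers 1≤3, duration 3.2≤18.4).
J: not dominated.

A, C, F, J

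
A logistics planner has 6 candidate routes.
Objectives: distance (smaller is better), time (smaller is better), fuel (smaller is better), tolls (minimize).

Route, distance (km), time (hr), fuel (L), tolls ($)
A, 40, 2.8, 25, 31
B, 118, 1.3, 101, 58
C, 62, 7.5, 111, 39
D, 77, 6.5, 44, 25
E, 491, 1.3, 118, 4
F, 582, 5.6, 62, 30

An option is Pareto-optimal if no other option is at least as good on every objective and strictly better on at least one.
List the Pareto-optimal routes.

A, B, D, E, F

A: not dominated (best distance).
B: not dominated.
C: dominated by A (distance 40≤62, time 2.8≤7.5, fuel 25≤111, tolls 31≤39).
D: not dominated.
E: not dominated (best tolls).
F: not dominated.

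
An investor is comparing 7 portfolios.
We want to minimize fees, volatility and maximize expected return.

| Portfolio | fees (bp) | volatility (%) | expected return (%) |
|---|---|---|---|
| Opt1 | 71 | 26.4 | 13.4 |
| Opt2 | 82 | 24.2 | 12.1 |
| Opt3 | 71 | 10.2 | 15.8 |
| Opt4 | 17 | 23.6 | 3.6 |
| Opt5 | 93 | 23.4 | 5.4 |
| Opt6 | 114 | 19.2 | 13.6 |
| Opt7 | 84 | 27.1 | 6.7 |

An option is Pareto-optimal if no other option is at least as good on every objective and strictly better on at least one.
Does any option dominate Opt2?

Opt3 vs Opt2: fees 71≤82, volatility 10.2≤24.2, expected return 15.8≥12.1 — Opt3 is at least as good on every objective and strictly better on at least one, so Opt3 dominates Opt2.

Yes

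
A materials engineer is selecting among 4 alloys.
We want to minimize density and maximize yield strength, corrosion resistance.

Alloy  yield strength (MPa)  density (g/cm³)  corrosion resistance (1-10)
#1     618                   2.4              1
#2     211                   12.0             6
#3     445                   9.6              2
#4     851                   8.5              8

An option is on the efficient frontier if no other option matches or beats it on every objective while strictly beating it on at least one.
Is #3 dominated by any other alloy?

#4 vs #3: yield strength 851≥445, density 8.5≤9.6, corrosion resistance 8≥2 — #4 is at least as good on every objective and strictly better on at least one, so #4 dominates #3.

Yes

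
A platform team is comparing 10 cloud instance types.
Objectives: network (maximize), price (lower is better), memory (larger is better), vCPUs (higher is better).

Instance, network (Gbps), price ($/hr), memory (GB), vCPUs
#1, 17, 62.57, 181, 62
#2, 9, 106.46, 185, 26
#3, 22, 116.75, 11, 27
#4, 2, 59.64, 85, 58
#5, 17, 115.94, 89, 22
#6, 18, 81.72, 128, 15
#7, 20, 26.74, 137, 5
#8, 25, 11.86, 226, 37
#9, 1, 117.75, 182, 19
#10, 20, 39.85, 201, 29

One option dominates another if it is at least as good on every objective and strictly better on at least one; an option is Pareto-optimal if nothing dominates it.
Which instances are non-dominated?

#1, #4, #8

#1: not dominated (best vCPUs).
#2: dominated by #8 (network 25≥9, price 11.86≤106.46, memory 226≥185, vCPUs 37≥26).
#3: dominated by #8 (network 25≥22, price 11.86≤116.75, memory 226≥11, vCPUs 37≥27).
#4: not dominated.
#5: dominated by #1 (network 17≥17, price 62.57≤115.94, memory 181≥89, vCPUs 62≥22).
#6: dominated by #8 (network 25≥18, price 11.86≤81.72, memory 226≥128, vCPUs 37≥15).
#7: dominated by #8 (network 25≥20, price 11.86≤26.74, memory 226≥137, vCPUs 37≥5).
#8: not dominated (best network).
#9: dominated by #2 (network 9≥1, price 106.46≤117.75, memory 185≥182, vCPUs 26≥19).
#10: dominated by #8 (network 25≥20, price 11.86≤39.85, memory 226≥201, vCPUs 37≥29).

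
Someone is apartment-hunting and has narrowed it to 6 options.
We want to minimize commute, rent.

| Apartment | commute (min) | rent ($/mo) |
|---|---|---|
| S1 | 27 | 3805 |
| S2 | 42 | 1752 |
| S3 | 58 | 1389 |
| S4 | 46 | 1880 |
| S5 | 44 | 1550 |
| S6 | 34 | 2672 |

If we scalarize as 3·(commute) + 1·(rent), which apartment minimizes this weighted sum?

S1: 3·27 + 1·3805 = 3886
S2: 3·42 + 1·1752 = 1878
S3: 3·58 + 1·1389 = 1563
S4: 3·46 + 1·1880 = 2018
S5: 3·44 + 1·1550 = 1682
S6: 3·34 + 1·2672 = 2774
Lowest: S3 at 1563.

S3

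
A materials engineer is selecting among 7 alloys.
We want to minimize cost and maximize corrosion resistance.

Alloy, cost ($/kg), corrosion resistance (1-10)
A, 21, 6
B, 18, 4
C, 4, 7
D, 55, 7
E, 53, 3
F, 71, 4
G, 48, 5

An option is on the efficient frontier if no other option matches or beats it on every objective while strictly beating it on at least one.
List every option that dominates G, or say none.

A, C

A: cost 21≤48, corrosion resistance 6≥5 — dominates G.
C: cost 4≤48, corrosion resistance 7≥5 — dominates G.
Others (B, D, E, F) are each worse than G on at least one objective.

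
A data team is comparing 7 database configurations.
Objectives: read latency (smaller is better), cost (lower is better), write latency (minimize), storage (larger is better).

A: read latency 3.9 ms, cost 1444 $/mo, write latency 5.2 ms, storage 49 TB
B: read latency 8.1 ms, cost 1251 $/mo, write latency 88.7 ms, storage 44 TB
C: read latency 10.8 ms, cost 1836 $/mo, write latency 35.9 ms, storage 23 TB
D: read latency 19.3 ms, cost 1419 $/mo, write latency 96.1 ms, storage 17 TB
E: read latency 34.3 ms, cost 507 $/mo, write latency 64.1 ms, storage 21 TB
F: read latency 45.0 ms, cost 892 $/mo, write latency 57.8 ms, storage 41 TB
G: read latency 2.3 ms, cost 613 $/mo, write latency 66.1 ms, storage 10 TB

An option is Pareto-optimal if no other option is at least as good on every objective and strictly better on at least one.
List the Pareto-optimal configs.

A, B, E, F, G

A: not dominated (best write latency).
B: not dominated.
C: dominated by A (read latency 3.9≤10.8, cost 1444≤1836, write latency 5.2≤35.9, storage 49≥23).
D: dominated by B (read latency 8.1≤19.3, cost 1251≤1419, write latency 88.7≤96.1, storage 44≥17).
E: not dominated (best cost).
F: not dominated.
G: not dominated (best read latency).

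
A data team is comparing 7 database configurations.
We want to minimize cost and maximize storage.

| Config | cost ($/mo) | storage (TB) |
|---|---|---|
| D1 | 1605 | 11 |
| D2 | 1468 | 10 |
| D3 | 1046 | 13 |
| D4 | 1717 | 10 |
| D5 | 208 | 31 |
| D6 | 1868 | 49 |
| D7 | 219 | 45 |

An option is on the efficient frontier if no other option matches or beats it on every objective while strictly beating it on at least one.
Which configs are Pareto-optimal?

D5, D6, D7

D1: dominated by D3 (cost 1046≤1605, storage 13≥11).
D2: dominated by D3 (cost 1046≤1468, storage 13≥10).
D3: dominated by D5 (cost 208≤1046, storage 31≥13).
D4: dominated by D1 (cost 1605≤1717, storage 11≥10).
D5: not dominated (best cost).
D6: not dominated (best storage).
D7: not dominated.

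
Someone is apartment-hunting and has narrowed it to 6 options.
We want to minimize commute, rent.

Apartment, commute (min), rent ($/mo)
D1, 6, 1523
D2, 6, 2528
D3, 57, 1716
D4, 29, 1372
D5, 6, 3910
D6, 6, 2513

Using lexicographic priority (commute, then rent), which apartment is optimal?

First minimize commute: best is 6, kept {D1, D2, D5, D6}.
Then minimize rent: best is 1523, kept {D1}.

D1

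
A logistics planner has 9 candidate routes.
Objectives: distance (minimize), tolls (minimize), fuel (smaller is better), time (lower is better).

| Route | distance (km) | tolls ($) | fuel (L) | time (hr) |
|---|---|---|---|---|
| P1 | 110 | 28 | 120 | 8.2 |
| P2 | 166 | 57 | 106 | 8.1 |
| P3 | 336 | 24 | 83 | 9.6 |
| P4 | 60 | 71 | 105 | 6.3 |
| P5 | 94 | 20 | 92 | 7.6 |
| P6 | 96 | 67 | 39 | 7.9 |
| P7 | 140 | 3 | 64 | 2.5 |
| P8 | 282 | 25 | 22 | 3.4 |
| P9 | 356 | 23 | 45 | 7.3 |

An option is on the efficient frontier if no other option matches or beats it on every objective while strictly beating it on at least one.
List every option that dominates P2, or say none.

P5: distance 94≤166, tolls 20≤57, fuel 92≤106, time 7.6≤8.1 — dominates P2.
P7: distance 140≤166, tolls 3≤57, fuel 64≤106, time 2.5≤8.1 — dominates P2.
Others (P1, P3, P4, P6, P8, P9) are each worse than P2 on at least one objective.

P5, P7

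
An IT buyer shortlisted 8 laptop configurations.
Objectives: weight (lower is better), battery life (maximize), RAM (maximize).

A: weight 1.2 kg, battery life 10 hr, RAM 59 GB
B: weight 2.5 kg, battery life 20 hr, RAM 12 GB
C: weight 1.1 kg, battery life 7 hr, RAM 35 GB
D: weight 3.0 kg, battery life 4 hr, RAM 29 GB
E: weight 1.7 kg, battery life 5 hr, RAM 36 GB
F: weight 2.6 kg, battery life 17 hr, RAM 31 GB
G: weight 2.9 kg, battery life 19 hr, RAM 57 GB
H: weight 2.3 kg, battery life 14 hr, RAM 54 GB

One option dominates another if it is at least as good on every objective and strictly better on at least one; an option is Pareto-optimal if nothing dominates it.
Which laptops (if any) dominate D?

A, C, E, F, G, H

A: weight 1.2≤3.0, battery life 10≥4, RAM 59≥29 — dominates D.
C: weight 1.1≤3.0, battery life 7≥4, RAM 35≥29 — dominates D.
E: weight 1.7≤3.0, battery life 5≥4, RAM 36≥29 — dominates D.
F: weight 2.6≤3.0, battery life 17≥4, RAM 31≥29 — dominates D.
G: weight 2.9≤3.0, battery life 19≥4, RAM 57≥29 — dominates D.
H: weight 2.3≤3.0, battery life 14≥4, RAM 54≥29 — dominates D.
Others (B) are each worse than D on at least one objective.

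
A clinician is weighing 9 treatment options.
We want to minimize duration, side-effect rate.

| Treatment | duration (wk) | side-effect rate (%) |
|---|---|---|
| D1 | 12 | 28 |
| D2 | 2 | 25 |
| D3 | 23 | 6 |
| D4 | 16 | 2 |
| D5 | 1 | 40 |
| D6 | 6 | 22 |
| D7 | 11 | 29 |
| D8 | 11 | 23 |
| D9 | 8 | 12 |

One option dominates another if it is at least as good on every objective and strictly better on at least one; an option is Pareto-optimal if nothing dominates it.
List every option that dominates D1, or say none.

D2, D6, D8, D9

D2: duration 2≤12, side-effect rate 25≤28 — dominates D1.
D6: duration 6≤12, side-effect rate 22≤28 — dominates D1.
D8: duration 11≤12, side-effect rate 23≤28 — dominates D1.
D9: duration 8≤12, side-effect rate 12≤28 — dominates D1.
Others (D3, D4, D5, D7) are each worse than D1 on at least one objective.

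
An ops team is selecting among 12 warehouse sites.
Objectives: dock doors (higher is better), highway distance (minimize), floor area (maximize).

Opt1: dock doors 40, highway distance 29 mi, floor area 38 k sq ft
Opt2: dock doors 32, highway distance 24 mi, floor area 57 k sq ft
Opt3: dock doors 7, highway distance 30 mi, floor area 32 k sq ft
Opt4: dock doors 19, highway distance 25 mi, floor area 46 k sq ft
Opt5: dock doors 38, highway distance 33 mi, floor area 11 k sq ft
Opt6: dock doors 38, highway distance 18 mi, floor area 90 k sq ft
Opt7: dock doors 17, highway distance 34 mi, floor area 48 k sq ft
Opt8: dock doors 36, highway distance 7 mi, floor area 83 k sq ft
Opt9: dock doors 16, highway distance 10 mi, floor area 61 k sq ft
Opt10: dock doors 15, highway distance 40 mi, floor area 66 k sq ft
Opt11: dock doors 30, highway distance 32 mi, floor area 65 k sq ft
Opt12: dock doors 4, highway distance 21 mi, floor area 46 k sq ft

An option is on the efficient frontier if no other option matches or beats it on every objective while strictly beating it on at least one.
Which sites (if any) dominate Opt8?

Opt1: worse on highway distance (29 vs 7).
Opt2: worse on dock doors (32 vs 36).
Opt3: worse on dock doors (7 vs 36).
Opt4: worse on dock doors (19 vs 36).
Opt5: worse on highway distance (33 vs 7).
Opt6: worse on highway distance (18 vs 7).
Opt7: worse on dock doors (17 vs 36).
Opt9: worse on dock doors (16 vs 36).
Opt10: worse on dock doors (15 vs 36).
Opt11: worse on dock doors (30 vs 36).
Opt12: worse on dock doors (4 vs 36).
No option dominates Opt8.

none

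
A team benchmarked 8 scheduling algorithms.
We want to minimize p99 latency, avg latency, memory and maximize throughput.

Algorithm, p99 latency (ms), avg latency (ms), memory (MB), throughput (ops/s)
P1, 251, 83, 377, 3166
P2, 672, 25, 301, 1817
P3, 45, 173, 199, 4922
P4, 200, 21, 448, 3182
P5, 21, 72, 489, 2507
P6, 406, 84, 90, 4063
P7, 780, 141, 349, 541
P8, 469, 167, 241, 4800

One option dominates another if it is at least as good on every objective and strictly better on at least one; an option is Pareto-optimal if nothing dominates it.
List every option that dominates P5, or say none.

P1: worse on p99 latency (251 vs 21).
P2: worse on p99 latency (672 vs 21).
P3: worse on p99 latency (45 vs 21).
P4: worse on p99 latency (200 vs 21).
P6: worse on p99 latency (406 vs 21).
P7: worse on p99 latency (780 vs 21).
P8: worse on p99 latency (469 vs 21).
No option dominates P5.

none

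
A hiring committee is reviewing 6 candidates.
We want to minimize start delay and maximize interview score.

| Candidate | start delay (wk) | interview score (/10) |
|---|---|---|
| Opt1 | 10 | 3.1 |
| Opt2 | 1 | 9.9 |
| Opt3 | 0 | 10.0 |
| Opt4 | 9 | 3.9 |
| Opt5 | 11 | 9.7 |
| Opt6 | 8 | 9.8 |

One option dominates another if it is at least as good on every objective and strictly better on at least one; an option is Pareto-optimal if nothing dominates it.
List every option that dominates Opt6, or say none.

Opt2: start delay 1≤8, interview score 9.9≥9.8 — dominates Opt6.
Opt3: start delay 0≤8, interview score 10.0≥9.8 — dominates Opt6.
Others (Opt1, Opt4, Opt5) are each worse than Opt6 on at least one objective.

Opt2, Opt3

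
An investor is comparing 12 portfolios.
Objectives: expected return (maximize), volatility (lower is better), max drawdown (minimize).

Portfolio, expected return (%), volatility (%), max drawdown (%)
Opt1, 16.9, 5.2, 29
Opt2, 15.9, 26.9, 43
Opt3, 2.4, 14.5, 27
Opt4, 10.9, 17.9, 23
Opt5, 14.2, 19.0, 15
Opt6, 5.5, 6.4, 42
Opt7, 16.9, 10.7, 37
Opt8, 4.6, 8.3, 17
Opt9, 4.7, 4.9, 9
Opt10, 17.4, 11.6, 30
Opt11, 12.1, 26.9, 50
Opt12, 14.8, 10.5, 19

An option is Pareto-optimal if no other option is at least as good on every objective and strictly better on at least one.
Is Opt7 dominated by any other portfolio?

Yes

Opt1 vs Opt7: expected return 16.9≥16.9, volatility 5.2≤10.7, max drawdown 29≤37 — Opt1 is at least as good on every objective and strictly better on at least one, so Opt1 dominates Opt7.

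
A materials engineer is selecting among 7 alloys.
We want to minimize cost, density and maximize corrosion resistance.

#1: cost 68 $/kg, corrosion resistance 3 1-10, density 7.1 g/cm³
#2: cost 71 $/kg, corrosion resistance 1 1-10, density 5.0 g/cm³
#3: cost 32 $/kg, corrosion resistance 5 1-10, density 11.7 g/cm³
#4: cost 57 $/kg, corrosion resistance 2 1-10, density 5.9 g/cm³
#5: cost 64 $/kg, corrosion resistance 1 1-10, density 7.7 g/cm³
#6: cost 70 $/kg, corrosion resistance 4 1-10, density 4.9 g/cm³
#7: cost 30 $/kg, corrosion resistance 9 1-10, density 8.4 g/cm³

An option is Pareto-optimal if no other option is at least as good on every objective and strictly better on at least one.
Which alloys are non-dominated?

#1, #4, #6, #7

#1: not dominated.
#2: dominated by #6 (cost 70≤71, corrosion resistance 4≥1, density 4.9≤5.0).
#3: dominated by #7 (cost 30≤32, corrosion resistance 9≥5, density 8.4≤11.7).
#4: not dominated.
#5: dominated by #4 (cost 57≤64, corrosion resistance 2≥1, density 5.9≤7.7).
#6: not dominated (best density).
#7: not dominated (best cost).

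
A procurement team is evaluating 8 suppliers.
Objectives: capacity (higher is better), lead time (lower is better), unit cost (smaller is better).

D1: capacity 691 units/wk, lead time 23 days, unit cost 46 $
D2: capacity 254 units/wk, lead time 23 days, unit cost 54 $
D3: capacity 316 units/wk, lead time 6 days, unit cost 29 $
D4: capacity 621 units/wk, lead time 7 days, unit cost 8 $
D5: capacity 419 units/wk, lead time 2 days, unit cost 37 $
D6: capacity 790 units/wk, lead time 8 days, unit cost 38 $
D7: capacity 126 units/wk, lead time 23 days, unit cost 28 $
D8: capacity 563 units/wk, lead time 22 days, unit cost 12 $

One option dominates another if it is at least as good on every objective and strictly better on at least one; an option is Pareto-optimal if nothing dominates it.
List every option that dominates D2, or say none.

D1, D3, D4, D5, D6, D8

D1: capacity 691≥254, lead time 23≤23, unit cost 46≤54 — dominates D2.
D3: capacity 316≥254, lead time 6≤23, unit cost 29≤54 — dominates D2.
D4: capacity 621≥254, lead time 7≤23, unit cost 8≤54 — dominates D2.
D5: capacity 419≥254, lead time 2≤23, unit cost 37≤54 — dominates D2.
D6: capacity 790≥254, lead time 8≤23, unit cost 38≤54 — dominates D2.
D8: capacity 563≥254, lead time 22≤23, unit cost 12≤54 — dominates D2.
Others (D7) are each worse than D2 on at least one objective.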